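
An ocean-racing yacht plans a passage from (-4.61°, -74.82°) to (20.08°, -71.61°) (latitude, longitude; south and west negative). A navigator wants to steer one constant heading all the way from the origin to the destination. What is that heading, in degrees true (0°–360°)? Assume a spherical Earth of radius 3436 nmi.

Meridional parts: M(φ₁)=-0.0805, M(φ₂)=+0.3579 → ΔM = +0.4384;  Δλ = +0.0560 rad
tan C = Δλ / ΔM = +0.1278 → C = 7.28°

7.3°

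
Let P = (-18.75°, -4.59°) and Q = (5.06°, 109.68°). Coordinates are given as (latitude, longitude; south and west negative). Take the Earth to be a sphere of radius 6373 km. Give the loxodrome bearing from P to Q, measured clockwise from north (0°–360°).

78.1°

Meridional parts: M(φ₁)=-0.3333, M(φ₂)=+0.0884 → ΔM = +0.4217;  Δλ = +1.9944 rad
tan C = Δλ / ΔM = +4.7296 → C = 78.06°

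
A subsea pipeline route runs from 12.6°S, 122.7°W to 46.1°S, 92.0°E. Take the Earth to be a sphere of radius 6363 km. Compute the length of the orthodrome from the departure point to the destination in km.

cos σ = sin φ₁ sin φ₂ + cos φ₁ cos φ₂ cos Δλ
      = sin(-12.60°)sin(-46.10°) + cos(-12.60°)cos(-46.10°)cos(-145.30°) = -0.3992
σ = 113.526° → d = Rσ = 6363·1.98140 = 12608 km

12608 km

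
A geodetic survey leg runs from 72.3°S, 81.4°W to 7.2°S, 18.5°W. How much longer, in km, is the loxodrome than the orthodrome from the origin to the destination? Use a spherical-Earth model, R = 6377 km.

Great circle: cos σ = sin φ₁ sin φ₂ + cos φ₁ cos φ₂ cos Δλ,  σ = 1.3111 rad → d_gc = 8360.7 km
Rhumb line: Δψ = +1.7338, q = Δφ/Δψ = 0.6553, d_rh = R√(Δφ²+q²Δλ²) = 8575.9 km
Excess = 8575.9 − 8360.7 = 215.2 ≈ 215 km

215 km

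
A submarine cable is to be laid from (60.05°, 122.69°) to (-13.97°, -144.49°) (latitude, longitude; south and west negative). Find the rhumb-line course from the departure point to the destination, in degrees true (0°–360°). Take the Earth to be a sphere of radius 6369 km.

134.0°

Meridional parts: M(φ₁)=+1.3187, M(φ₂)=-0.2463 → ΔM = -1.5650;  Δλ = +1.6200 rad
tan C = Δλ / ΔM = -1.0352 → C = 134.01°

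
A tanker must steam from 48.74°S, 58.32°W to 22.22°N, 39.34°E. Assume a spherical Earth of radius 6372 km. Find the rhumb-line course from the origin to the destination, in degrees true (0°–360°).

51.1°

Meridional parts: M(φ₁)=-0.9769, M(φ₂)=+0.3979 → ΔM = +1.3748;  Δλ = +1.7045 rad
tan C = Δλ / ΔM = +1.2398 → C = 51.11°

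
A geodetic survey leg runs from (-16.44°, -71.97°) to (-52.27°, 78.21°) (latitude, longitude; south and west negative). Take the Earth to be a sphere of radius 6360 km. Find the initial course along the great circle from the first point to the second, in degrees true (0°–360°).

161.5°

θ = atan2( sin Δλ·cos φ₂ ,  cos φ₁ sin φ₂ − sin φ₁ cos φ₂ cos Δλ )
  = atan2(+0.3043, -0.9088) = 161.49°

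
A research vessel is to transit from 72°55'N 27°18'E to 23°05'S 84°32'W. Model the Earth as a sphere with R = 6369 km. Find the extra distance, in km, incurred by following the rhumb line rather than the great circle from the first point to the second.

Great circle: cos σ = sin φ₁ sin φ₂ + cos φ₁ cos φ₂ cos Δλ,  σ = 2.0661 rad → d_gc = 13158.8 km
Rhumb line: Δψ = -2.3101, q = Δφ/Δψ = 0.7253, d_rh = R√(Δφ²+q²Δλ²) = 13970.6 km
Excess = 13970.6 − 13158.8 = 811.8 ≈ 812 km

812 km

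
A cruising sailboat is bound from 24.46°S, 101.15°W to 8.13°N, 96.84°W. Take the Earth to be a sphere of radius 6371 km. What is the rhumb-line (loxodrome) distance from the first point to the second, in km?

3654 km

Δψ = ln[tan(π/4+φ₂/2)/tan(π/4+φ₁/2)] = +0.5829;  Δφ = +0.5688 rad,  Δλ = +0.0752 rad
q = Δφ/Δψ = 0.9759
d = R·√(Δφ² + q²Δλ²) = 6371·0.57352 = 3654 km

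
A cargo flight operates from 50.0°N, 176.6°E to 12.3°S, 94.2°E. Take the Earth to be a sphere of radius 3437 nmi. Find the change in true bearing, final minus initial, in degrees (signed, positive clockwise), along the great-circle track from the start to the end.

At departure: θ₁ = atan2(sin Δλ cos φ₂, cos φ₁ sin φ₂ − sin φ₁ cos φ₂ cos Δλ) = 256.31°
At arrival: θ₂ = atan2(sin Δλ cos φ₁, −cos φ₂ sin φ₁ + sin φ₂ cos φ₁ cos Δλ) = 219.73°
Δθ = θ₂ − θ₁ = -36.6°

-36.6°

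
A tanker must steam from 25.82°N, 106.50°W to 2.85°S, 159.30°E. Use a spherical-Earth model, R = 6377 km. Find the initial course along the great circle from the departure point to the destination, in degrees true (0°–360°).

N = sin Δλ·cos φ₂ = -0.9961;  D = cos φ₁ sin φ₂ − sin φ₁ cos φ₂ cos Δλ = -0.0129
initial course = atan2(N, D) = 269.26°

269.3°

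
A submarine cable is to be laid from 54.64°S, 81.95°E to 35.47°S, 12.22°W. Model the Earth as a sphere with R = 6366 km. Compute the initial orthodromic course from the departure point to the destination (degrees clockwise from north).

244.7°

θ = atan2( sin Δλ·cos φ₂ ,  cos φ₁ sin φ₂ − sin φ₁ cos φ₂ cos Δλ )
  = atan2(-0.8123, -0.3841) = 244.69°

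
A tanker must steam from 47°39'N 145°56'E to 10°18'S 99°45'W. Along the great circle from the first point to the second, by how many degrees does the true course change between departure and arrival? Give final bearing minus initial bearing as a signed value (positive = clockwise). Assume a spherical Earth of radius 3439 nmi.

Initial bearing θ₁ = atan2(sin Δλ cos φ₂, cos φ₁ sin φ₂ − sin φ₁ cos φ₂ cos Δλ) = 78.71°
Final bearing θ₂ = (initial bearing from the destination back to the start) + 180° = 137.82°
Δθ = θ₂ − θ₁ = +59.1°

+59.1°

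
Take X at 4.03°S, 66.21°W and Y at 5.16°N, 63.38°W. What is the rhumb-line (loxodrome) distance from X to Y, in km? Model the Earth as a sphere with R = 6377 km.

1070 km

Rhumb course C = atan2(Δλ, Δψ) with Δψ = ln[tan(π/4+φ₂/2)/tan(π/4+φ₁/2)] = +0.1606, Δλ = +0.0494 → C = 17.10°
d = R·|Δφ| / |cos C| = 6377·0.16040 / 0.95580 = 1070 km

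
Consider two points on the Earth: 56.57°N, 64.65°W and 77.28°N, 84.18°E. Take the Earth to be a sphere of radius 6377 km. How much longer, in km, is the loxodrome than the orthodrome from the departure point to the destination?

1486 km

Great circle: cos σ = sin φ₁ sin φ₂ + cos φ₁ cos φ₂ cos Δλ,  σ = 0.7809 rad → d_gc = 4979.8 km
Rhumb line: Δψ = +0.9911, q = Δφ/Δψ = 0.3647, d_rh = R√(Δφ²+q²Δλ²) = 6466.0 km
Excess = 6466.0 − 4979.8 = 1486.2 ≈ 1486 km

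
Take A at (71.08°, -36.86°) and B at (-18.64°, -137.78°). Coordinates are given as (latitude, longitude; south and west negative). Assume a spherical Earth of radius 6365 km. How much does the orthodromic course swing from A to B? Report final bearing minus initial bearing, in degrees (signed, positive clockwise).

-74.1°

At departure: θ₁ = atan2(sin Δλ cos φ₂, cos φ₁ sin φ₂ − sin φ₁ cos φ₂ cos Δλ) = 274.07°
At arrival: θ₂ = atan2(sin Δλ cos φ₁, −cos φ₂ sin φ₁ + sin φ₂ cos φ₁ cos Δλ) = 199.96°
Δθ = θ₂ − θ₁ = -74.1°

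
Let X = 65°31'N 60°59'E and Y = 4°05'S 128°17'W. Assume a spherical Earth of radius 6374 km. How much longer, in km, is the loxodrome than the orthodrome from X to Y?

Great circle: cos σ = sin φ₁ sin φ₂ + cos φ₁ cos φ₂ cos Δλ,  σ = 2.0632 rad → d_gc = 13151.1 km
Rhumb line: Δψ = -1.5993, q = Δφ/Δψ = 0.7595, d_rh = R√(Δφ²+q²Δλ²) = 16372.9 km
Excess = 16372.9 − 13151.1 = 3221.8 ≈ 3222 km

3222 km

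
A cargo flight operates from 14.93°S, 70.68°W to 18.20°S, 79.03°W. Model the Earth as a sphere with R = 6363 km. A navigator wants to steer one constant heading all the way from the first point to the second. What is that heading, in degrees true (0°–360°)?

247.8°

Meridional parts: M(φ₁)=-0.2636, M(φ₂)=-0.3231 → ΔM = -0.0596;  Δλ = -0.1457 rad
tan C = Δλ / ΔM = +2.4471 → C = 247.77°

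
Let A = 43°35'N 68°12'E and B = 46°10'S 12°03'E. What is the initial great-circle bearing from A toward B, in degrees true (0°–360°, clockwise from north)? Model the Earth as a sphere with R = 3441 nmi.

216.1°

θ = atan2( sin Δλ·cos φ₂ ,  cos φ₁ sin φ₂ − sin φ₁ cos φ₂ cos Δλ )
  = atan2(-0.5752, -0.7885) = 216.11°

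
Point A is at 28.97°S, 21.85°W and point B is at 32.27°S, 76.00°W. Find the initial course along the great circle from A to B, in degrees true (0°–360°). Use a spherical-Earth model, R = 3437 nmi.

θ = atan2( sin Δλ·cos φ₂ ,  cos φ₁ sin φ₂ − sin φ₁ cos φ₂ cos Δλ )
  = atan2(-0.6854, -0.2273) = 251.66°

251.7°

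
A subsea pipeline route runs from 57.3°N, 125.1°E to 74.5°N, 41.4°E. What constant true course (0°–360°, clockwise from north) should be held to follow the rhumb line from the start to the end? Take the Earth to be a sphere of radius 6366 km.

Meridional parts: M(φ₁)=+1.2263, M(φ₂)=+1.9944 → ΔM = +0.7681;  Δλ = -1.4608 rad
tan C = Δλ / ΔM = -1.9019 → C = 297.73°

297.7°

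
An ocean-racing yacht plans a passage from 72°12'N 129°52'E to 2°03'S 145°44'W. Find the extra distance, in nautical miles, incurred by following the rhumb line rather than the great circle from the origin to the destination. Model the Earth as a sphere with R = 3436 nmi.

Great circle: cos σ = sin φ₁ sin φ₂ + cos φ₁ cos φ₂ cos Δλ,  σ = 1.5750 rad → d_gc = 5411.9 nmi
Rhumb line: Δψ = -1.8899, q = Δφ/Δψ = 0.6857, d_rh = R√(Δφ²+q²Δλ²) = 5645.6 nmi
Excess = 5645.6 − 5411.9 = 233.7 ≈ 234 nmi

234 nmi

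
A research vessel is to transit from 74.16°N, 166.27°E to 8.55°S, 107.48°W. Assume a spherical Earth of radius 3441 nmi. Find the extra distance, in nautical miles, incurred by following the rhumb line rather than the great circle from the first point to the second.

252 nmi

Great circle: cos σ = sin φ₁ sin φ₂ + cos φ₁ cos φ₂ cos Δλ,  σ = 1.6965 rad → d_gc = 5837.7 nmi
Rhumb line: Δψ = -2.1222, q = Δφ/Δψ = 0.6802, d_rh = R√(Δφ²+q²Δλ²) = 6090.0 nmi
Excess = 6090.0 − 5837.7 = 252.3 ≈ 252 nmi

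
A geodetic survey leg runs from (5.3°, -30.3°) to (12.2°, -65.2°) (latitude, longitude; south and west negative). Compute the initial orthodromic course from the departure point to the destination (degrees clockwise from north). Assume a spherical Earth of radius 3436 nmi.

283.7°

N = sin Δλ·cos φ₂ = -0.5592;  D = cos φ₁ sin φ₂ − sin φ₁ cos φ₂ cos Δλ = +0.1364
initial course = atan2(N, D) = 283.70°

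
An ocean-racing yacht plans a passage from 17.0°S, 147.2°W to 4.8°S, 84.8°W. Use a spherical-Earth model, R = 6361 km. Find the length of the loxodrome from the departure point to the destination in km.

6923 km

Rhumb course C = atan2(Δλ, Δψ) with Δψ = ln[tan(π/4+φ₂/2)/tan(π/4+φ₁/2)] = +0.2173, Δλ = +1.0891 → C = 78.72°
d = R·|Δφ| / |cos C| = 6361·0.21293 / 0.19565 = 6923 km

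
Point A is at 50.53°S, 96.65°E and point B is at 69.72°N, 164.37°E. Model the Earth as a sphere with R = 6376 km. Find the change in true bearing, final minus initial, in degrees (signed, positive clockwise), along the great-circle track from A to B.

+25.3°

Initial bearing θ₁ = atan2(sin Δλ cos φ₂, cos φ₁ sin φ₂ − sin φ₁ cos φ₂ cos Δλ) = 24.69°
Final bearing θ₂ = (initial bearing from the destination back to the start) + 180° = 50.00°
Δθ = θ₂ − θ₁ = +25.3°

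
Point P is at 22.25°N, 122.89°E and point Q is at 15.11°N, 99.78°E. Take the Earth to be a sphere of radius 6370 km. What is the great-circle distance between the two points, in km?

Haversine: a = sin²(Δφ/2)+cos φ₁ cos φ₂ sin²(Δλ/2) = 0.03973;  σ = 2·atan2(√a,√(1−a))
σ = 22.995° → d = Rσ = 6370·0.40133 = 2556 km

2556 km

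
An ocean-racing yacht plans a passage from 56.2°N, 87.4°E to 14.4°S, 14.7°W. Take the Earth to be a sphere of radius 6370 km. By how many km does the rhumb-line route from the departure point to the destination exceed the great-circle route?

Great circle: cos σ = sin φ₁ sin φ₂ + cos φ₁ cos φ₂ cos Δλ,  σ = 1.8961 rad → d_gc = 12078.2 km
Rhumb line: Δψ = -1.4453, q = Δφ/Δψ = 0.8525, d_rh = R√(Δφ²+q²Δλ²) = 12460.4 km
Excess = 12460.4 − 12078.2 = 382.2 ≈ 382 km

382 km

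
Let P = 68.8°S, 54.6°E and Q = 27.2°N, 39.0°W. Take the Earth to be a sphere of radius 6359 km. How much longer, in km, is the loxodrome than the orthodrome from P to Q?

Great circle: cos σ = sin φ₁ sin φ₂ + cos φ₁ cos φ₂ cos Δλ,  σ = 2.0335 rad → d_gc = 12931.0 km
Rhumb line: Δψ = +2.1695, q = Δφ/Δψ = 0.7723, d_rh = R√(Δφ²+q²Δλ²) = 13337.4 km
Excess = 13337.4 − 12931.0 = 406.4 ≈ 406 km

406 km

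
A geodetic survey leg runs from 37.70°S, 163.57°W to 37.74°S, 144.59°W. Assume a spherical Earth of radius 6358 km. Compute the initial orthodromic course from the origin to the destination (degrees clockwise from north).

θ = atan2( sin Δλ·cos φ₂ ,  cos φ₁ sin φ₂ − sin φ₁ cos φ₂ cos Δλ )
  = atan2(+0.2572, -0.0270) = 95.99°

96.0°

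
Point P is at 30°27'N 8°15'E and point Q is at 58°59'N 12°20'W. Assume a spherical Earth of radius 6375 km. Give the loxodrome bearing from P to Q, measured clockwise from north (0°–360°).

333.6°

Meridional parts: M(φ₁)=+0.5584, M(φ₂)=+1.2820 → ΔM = +0.7236;  Δλ = -0.3592 rad
tan C = Δλ / ΔM = -0.4965 → C = 333.60°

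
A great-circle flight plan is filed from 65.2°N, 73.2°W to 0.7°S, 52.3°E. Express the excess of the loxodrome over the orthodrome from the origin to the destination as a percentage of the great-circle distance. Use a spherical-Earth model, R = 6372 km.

Great circle: σ = 1.8283 rad → d_gc = Rσ = 11649.8 km
Rhumb: Δφ = -1.1502, Δλ = +2.1904, Δψ = -1.5270, q = Δφ/Δψ = 0.7532 → d_rh = R√(Δφ²+q²Δλ²) = 12815.5 km
Excess = (12815.5 − 11649.8) / 11649.8 = 1165.7 / 11649.8 = 10.01% ≈ 10.0%

10.0%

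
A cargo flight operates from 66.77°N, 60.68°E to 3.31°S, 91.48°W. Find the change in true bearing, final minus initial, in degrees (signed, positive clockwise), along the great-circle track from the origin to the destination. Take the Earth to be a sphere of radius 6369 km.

-137.8°

At departure: θ₁ = atan2(sin Δλ cos φ₂, cos φ₁ sin φ₂ − sin φ₁ cos φ₂ cos Δλ) = 329.40°
At arrival: θ₂ = atan2(sin Δλ cos φ₁, −cos φ₂ sin φ₁ + sin φ₂ cos φ₁ cos Δλ) = 191.60°
Δθ = θ₂ − θ₁ = -137.8°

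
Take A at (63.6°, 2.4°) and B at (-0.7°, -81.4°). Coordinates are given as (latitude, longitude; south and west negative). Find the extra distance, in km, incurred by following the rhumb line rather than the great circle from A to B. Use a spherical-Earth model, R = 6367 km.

Great circle: cos σ = sin φ₁ sin φ₂ + cos φ₁ cos φ₂ cos Δλ,  σ = 1.5337 rad → d_gc = 9765.2 km
Rhumb line: Δψ = -1.4623, q = Δφ/Δψ = 0.7674, d_rh = R√(Δφ²+q²Δλ²) = 10106.0 km
Excess = 10106.0 − 9765.2 = 340.8 ≈ 341 km

341 km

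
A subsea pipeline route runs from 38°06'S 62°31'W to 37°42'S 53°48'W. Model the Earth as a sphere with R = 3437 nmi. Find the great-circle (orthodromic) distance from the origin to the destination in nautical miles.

413 nmi

Haversine: a = sin²(Δφ/2)+cos φ₁ cos φ₂ sin²(Δλ/2) = 0.00361;  σ = 2·atan2(√a,√(1−a))
σ = 6.887° → d = Rσ = 3437·0.12021 = 413 nmi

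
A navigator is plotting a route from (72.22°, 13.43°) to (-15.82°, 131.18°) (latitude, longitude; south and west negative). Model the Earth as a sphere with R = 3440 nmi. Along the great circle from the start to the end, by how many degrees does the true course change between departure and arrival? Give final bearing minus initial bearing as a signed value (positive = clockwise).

Initial bearing θ₁ = atan2(sin Δλ cos φ₂, cos φ₁ sin φ₂ − sin φ₁ cos φ₂ cos Δλ) = 68.04°
Final bearing θ₂ = (initial bearing from the destination back to the start) + 180° = 162.88°
Δθ = θ₂ − θ₁ = +94.8°

+94.8°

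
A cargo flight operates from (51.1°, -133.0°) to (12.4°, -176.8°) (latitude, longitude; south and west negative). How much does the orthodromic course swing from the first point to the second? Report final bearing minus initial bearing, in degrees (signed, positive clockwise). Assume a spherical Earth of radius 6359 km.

Initial bearing θ₁ = atan2(sin Δλ cos φ₂, cos φ₁ sin φ₂ − sin φ₁ cos φ₂ cos Δλ) = 238.53°
Final bearing θ₂ = (initial bearing from the destination back to the start) + 180° = 213.26°
Δθ = θ₂ − θ₁ = -25.3°

-25.3°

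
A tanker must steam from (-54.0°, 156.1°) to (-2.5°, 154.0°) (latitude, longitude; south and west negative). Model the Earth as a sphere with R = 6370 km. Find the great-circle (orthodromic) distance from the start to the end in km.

cos σ = sin φ₁ sin φ₂ + cos φ₁ cos φ₂ cos Δλ
      = sin(-54.00°)sin(-2.50°) + cos(-54.00°)cos(-2.50°)cos(-2.10°) = 0.6221
σ = 51.529° → d = Rσ = 6370·0.89935 = 5729 km

5729 km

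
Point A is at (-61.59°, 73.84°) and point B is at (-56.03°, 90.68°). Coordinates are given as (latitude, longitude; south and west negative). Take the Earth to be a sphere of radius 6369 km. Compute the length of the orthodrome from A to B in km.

cos σ = sin φ₁ sin φ₂ + cos φ₁ cos φ₂ cos Δλ
      = sin(-61.59°)sin(-56.03°) + cos(-61.59°)cos(-56.03°)cos(16.84°) = 0.9839
σ = 10.297° → d = Rσ = 6369·0.17971 = 1145 km

1145 km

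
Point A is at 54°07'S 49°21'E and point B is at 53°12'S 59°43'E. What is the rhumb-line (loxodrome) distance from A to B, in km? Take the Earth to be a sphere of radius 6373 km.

691 km

Rhumb course C = atan2(Δλ, Δψ) with Δψ = ln[tan(π/4+φ₂/2)/tan(π/4+φ₁/2)] = +0.0270, Δλ = +0.1809 → C = 81.51°
d = R·|Δφ| / |cos C| = 6373·0.01600 / 0.14759 = 691 km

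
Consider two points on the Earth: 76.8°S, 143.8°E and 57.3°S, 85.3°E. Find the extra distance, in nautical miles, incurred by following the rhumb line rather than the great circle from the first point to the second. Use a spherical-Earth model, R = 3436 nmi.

Great circle: cos σ = sin φ₁ sin φ₂ + cos φ₁ cos φ₂ cos Δλ,  σ = 0.4870 rad → d_gc = 1673.4 nmi
Rhumb line: Δψ = +0.9304, q = Δφ/Δψ = 0.3658, d_rh = R√(Δφ²+q²Δλ²) = 1736.2 nmi
Excess = 1736.2 − 1673.4 = 62.8 ≈ 63 nmi

63 nmi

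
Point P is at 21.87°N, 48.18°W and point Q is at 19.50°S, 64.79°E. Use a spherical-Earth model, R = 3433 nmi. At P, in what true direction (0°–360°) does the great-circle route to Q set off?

101.3°

θ = atan2( sin Δλ·cos φ₂ ,  cos φ₁ sin φ₂ − sin φ₁ cos φ₂ cos Δλ )
  = atan2(+0.8679, -0.1728) = 101.26°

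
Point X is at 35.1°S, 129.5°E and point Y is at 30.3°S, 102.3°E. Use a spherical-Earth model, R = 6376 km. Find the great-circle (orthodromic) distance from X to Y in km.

cos σ = sin φ₁ sin φ₂ + cos φ₁ cos φ₂ cos Δλ
      = sin(-35.10°)sin(-30.30°) + cos(-35.10°)cos(-30.30°)cos(-27.20°) = 0.9184
σ = 23.310° → d = Rσ = 6376·0.40683 = 2594 km

2594 km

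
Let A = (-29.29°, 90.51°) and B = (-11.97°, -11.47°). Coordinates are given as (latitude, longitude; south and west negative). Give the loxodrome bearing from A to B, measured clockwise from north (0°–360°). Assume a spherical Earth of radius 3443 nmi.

Meridional parts: M(φ₁)=-0.5350, M(φ₂)=-0.2105 → ΔM = +0.3246;  Δλ = -1.7799 rad
tan C = Δλ / ΔM = -5.4834 → C = 280.34°

280.3°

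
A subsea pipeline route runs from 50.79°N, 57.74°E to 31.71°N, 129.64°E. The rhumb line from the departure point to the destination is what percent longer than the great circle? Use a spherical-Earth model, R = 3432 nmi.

Great circle: σ = 0.9590 rad → d_gc = Rσ = 3291.2 nmi
Rhumb: Δφ = -0.3330, Δλ = +1.2549, Δψ = -0.4482, q = Δφ/Δψ = 0.7429 → d_rh = R√(Δφ²+q²Δλ²) = 3397.6 nmi
Excess = (3397.6 − 3291.2) / 3291.2 = 106.4 / 3291.2 = 3.23% ≈ 3.2%

3.2%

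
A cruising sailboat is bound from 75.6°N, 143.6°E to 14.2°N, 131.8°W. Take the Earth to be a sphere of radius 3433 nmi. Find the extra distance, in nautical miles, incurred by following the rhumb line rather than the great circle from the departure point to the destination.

Great circle: cos σ = sin φ₁ sin φ₂ + cos φ₁ cos φ₂ cos Δλ,  σ = 1.3075 rad → d_gc = 4488.6 nmi
Rhumb line: Δψ = -1.8184, q = Δφ/Δψ = 0.5893, d_rh = R√(Δφ²+q²Δλ²) = 4739.0 nmi
Excess = 4739.0 − 4488.6 = 250.4 ≈ 250 nmi

250 nmi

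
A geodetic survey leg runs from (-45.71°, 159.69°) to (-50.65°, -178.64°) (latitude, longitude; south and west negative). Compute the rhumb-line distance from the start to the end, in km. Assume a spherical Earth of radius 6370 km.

Rhumb course C = atan2(Δλ, Δψ) with Δψ = ln[tan(π/4+φ₂/2)/tan(π/4+φ₁/2)] = -0.1294, Δλ = +0.3782 → C = 108.89°
d = R·|Δφ| / |cos C| = 6370·0.08622 / 0.32381 = 1696 km

1696 km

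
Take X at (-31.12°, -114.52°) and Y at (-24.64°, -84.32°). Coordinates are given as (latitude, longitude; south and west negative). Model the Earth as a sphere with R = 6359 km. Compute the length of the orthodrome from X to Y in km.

3038 km

cos σ = sin φ₁ sin φ₂ + cos φ₁ cos φ₂ cos Δλ
      = sin(-31.12°)sin(-24.64°) + cos(-31.12°)cos(-24.64°)cos(30.20°) = 0.8880
σ = 27.377° → d = Rσ = 6359·0.47782 = 3038 km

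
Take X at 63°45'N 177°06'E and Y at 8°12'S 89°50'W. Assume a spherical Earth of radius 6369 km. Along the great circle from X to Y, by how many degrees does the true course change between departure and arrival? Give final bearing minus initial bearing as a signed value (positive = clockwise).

+62.6°

At departure: θ₁ = atan2(sin Δλ cos φ₂, cos φ₁ sin φ₂ − sin φ₁ cos φ₂ cos Δλ) = 90.90°
At arrival: θ₂ = atan2(sin Δλ cos φ₁, −cos φ₂ sin φ₁ + sin φ₂ cos φ₁ cos Δλ) = 153.46°
Δθ = θ₂ − θ₁ = +62.6°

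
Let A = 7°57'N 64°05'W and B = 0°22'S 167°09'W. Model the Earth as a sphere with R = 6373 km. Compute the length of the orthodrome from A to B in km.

Haversine: a = sin²(Δφ/2)+cos φ₁ cos φ₂ sin²(Δλ/2) = 0.61240;  σ = 2·atan2(√a,√(1−a))
σ = 102.991° → d = Rσ = 6373·1.79753 = 11456 km

11456 km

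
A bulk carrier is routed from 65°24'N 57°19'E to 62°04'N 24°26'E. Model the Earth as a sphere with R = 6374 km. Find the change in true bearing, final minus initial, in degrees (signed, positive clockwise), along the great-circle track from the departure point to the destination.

At departure: θ₁ = atan2(sin Δλ cos φ₂, cos φ₁ sin φ₂ − sin φ₁ cos φ₂ cos Δλ) = 272.27°
At arrival: θ₂ = atan2(sin Δλ cos φ₁, −cos φ₂ sin φ₁ + sin φ₂ cos φ₁ cos Δλ) = 242.62°
Δθ = θ₂ − θ₁ = -29.7°

-29.7°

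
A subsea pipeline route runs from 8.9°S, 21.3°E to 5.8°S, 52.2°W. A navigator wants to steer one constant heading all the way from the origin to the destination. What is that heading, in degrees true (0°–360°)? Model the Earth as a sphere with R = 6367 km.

272.4°

Δψ = ln[tan(π/4+φ₂/2)/tan(π/4+φ₁/2)] = +0.0546
Δλ = -1.2828 rad (taken the short way round)
course = atan2(Δλ, Δψ) = 272.44°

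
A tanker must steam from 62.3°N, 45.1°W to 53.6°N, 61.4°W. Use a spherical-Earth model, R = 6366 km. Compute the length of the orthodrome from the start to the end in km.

Haversine: a = sin²(Δφ/2)+cos φ₁ cos φ₂ sin²(Δλ/2) = 0.01130;  σ = 2·atan2(√a,√(1−a))
σ = 12.203° → d = Rσ = 6366·0.21298 = 1356 km

1356 km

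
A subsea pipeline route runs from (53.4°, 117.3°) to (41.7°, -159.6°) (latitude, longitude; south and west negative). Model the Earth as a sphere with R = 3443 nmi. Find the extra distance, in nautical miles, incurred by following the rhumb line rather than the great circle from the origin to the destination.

Great circle: cos σ = sin φ₁ sin φ₂ + cos φ₁ cos φ₂ cos Δλ,  σ = 0.9428 rad → d_gc = 3246.0 nmi
Rhumb line: Δψ = -0.3044, q = Δφ/Δψ = 0.6709, d_rh = R√(Δφ²+q²Δλ²) = 3423.4 nmi
Excess = 3423.4 − 3246.0 = 177.4 ≈ 177 nmi

177 nmi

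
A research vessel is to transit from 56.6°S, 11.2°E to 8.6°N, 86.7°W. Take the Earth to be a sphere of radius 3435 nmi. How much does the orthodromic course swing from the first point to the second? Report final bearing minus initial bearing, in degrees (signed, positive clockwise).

+58.0°

At departure: θ₁ = atan2(sin Δλ cos φ₂, cos φ₁ sin φ₂ − sin φ₁ cos φ₂ cos Δλ) = 268.18°
At arrival: θ₂ = atan2(sin Δλ cos φ₁, −cos φ₂ sin φ₁ + sin φ₂ cos φ₁ cos Δλ) = 326.19°
Δθ = θ₂ − θ₁ = +58.0°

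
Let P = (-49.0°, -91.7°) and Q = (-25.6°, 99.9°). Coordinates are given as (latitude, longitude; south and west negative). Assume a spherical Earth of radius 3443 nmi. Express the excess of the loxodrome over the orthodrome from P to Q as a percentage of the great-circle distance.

28.0%

Great circle: σ = 1.8271 rad → d_gc = Rσ = 6290.6 nmi
Rhumb: Δφ = +0.4084, Δλ = -2.9391, Δψ = +0.5213, q = Δφ/Δψ = 0.7834 → d_rh = R√(Δφ²+q²Δλ²) = 8051.0 nmi
Excess = (8051.0 − 6290.6) / 6290.6 = 1760.4 / 6290.6 = 27.98% ≈ 28.0%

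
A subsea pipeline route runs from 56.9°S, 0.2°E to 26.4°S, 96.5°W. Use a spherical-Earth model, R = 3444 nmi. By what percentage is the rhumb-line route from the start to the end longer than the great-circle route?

6.6%

Great circle: σ = 1.2499 rad → d_gc = Rσ = 4304.7 nmi
Rhumb: Δφ = +0.5323, Δλ = -1.6877, Δψ = +0.7355, q = Δφ/Δψ = 0.7238 → d_rh = R√(Δφ²+q²Δλ²) = 4589.1 nmi
Excess = (4589.1 − 4304.7) / 4304.7 = 284.4 / 4304.7 = 6.61% ≈ 6.6%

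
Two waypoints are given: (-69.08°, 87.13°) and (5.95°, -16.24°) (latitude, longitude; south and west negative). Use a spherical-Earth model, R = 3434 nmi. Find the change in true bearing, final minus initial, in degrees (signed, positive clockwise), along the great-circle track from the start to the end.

Initial bearing θ₁ = atan2(sin Δλ cos φ₂, cos φ₁ sin φ₂ − sin φ₁ cos φ₂ cos Δλ) = 259.59°
Final bearing θ₂ = (initial bearing from the destination back to the start) + 180° = 339.32°
Δθ = θ₂ − θ₁ = +79.7°

+79.7°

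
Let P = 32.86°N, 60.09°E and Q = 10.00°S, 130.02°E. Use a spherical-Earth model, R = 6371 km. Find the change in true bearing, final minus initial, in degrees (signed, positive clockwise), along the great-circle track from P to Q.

At departure: θ₁ = atan2(sin Δλ cos φ₂, cos φ₁ sin φ₂ − sin φ₁ cos φ₂ cos Δλ) = 109.59°
At arrival: θ₂ = atan2(sin Δλ cos φ₁, −cos φ₂ sin φ₁ + sin φ₂ cos φ₁ cos Δλ) = 126.53°
Δθ = θ₂ − θ₁ = +16.9°

+16.9°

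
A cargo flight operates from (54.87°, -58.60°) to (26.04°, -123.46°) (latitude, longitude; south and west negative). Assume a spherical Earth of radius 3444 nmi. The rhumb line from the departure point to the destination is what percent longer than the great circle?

2.5%

Great circle: σ = 0.9537 rad → d_gc = Rσ = 3284.5 nmi
Rhumb: Δφ = -0.5032, Δλ = -1.1320, Δψ = -0.6793, q = Δφ/Δψ = 0.7407 → d_rh = R√(Δφ²+q²Δλ²) = 3367.9 nmi
Excess = (3367.9 − 3284.5) / 3284.5 = 83.4 / 3284.5 = 2.54% ≈ 2.5%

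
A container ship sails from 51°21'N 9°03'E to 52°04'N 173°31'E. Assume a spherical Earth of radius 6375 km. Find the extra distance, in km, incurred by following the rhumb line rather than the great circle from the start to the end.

2910 km

Great circle: cos σ = sin φ₁ sin φ₂ + cos φ₁ cos φ₂ cos Δλ,  σ = 1.3222 rad → d_gc = 8429.0 km
Rhumb line: Δψ = +0.0202, q = Δφ/Δψ = 0.6196, d_rh = R√(Δφ²+q²Δλ²) = 11339.4 km
Excess = 11339.4 − 8429.0 = 2910.4 ≈ 2910 km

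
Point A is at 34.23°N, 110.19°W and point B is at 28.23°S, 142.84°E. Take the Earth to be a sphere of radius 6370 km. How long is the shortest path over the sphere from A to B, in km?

13186 km

cos σ = sin φ₁ sin φ₂ + cos φ₁ cos φ₂ cos Δλ
      = sin(34.23°)sin(-28.23°) + cos(34.23°)cos(-28.23°)cos(-106.97°) = -0.4787
σ = 118.600° → d = Rσ = 6370·2.06996 = 13186 km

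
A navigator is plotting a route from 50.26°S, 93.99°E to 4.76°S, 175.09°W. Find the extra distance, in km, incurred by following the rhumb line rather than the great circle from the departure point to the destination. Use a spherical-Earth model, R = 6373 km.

304 km

Great circle: cos σ = sin φ₁ sin φ₂ + cos φ₁ cos φ₂ cos Δλ,  σ = 1.5172 rad → d_gc = 9669.1 km
Rhumb line: Δψ = +0.9346, q = Δφ/Δψ = 0.8497, d_rh = R√(Δφ²+q²Δλ²) = 9972.7 km
Excess = 9972.7 − 9669.1 = 303.6 ≈ 304 km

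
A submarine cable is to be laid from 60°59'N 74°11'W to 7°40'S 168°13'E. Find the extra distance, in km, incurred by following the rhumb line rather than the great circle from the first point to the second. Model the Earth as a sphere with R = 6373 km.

803 km

Great circle: cos σ = sin φ₁ sin φ₂ + cos φ₁ cos φ₂ cos Δλ,  σ = 1.9171 rad → d_gc = 12217.41 km
Rhumb line: Δψ = -1.4860, q = Δφ/Δψ = 0.8063, d_rh = R√(Δφ²+q²Δλ²) = 13020.90 km
Excess = 13020.90 − 12217.41 = 803.49 ≈ 803 km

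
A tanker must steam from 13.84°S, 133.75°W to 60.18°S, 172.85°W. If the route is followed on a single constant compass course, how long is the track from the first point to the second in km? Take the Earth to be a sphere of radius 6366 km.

6092 km

Rhumb course C = atan2(Δλ, Δψ) with Δψ = ln[tan(π/4+φ₂/2)/tan(π/4+φ₁/2)] = -1.0793, Δλ = -0.6824 → C = 212.30°
d = R·|Δφ| / |cos C| = 6366·0.80879 / 0.84522 = 6092 km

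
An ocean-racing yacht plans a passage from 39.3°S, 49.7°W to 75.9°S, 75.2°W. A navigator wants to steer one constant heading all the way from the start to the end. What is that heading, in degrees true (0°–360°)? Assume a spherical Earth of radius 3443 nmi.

198.3°

Δψ = ln[tan(π/4+φ₂/2)/tan(π/4+φ₁/2)] = -1.3431
Δλ = -0.4451 rad (taken the short way round)
course = atan2(Δλ, Δψ) = 198.33°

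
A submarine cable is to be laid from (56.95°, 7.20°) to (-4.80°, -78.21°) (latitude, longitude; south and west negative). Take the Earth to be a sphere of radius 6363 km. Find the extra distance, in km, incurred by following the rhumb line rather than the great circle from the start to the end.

Great circle: cos σ = sin φ₁ sin φ₂ + cos φ₁ cos φ₂ cos Δλ,  σ = 1.5974 rad → d_gc = 10164.6 km
Rhumb line: Δψ = -1.2989, q = Δφ/Δψ = 0.8297, d_rh = R√(Δφ²+q²Δλ²) = 10438.5 km
Excess = 10438.5 − 10164.6 = 273.9 ≈ 274 km

274 km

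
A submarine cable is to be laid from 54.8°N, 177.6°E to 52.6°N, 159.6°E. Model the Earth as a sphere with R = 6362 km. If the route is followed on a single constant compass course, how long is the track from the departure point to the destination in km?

1208 km

Rhumb course C = atan2(Δλ, Δψ) with Δψ = ln[tan(π/4+φ₂/2)/tan(π/4+φ₁/2)] = -0.0649, Δλ = -0.3142 → C = 258.33°
d = R·|Δφ| / |cos C| = 6362·0.03840 / 0.20224 = 1208 km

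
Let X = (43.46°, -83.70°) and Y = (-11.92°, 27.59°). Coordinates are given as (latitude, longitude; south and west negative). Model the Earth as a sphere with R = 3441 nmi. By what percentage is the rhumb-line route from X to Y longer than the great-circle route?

2.3%

Great circle: σ = 1.9822 rad → d_gc = Rσ = 6820.9 nmi
Rhumb: Δφ = -0.9666, Δλ = +1.9424, Δψ = -1.0534, q = Δφ/Δψ = 0.9175 → d_rh = R√(Δφ²+q²Δλ²) = 6976.5 nmi
Excess = (6976.5 − 6820.9) / 6820.9 = 155.6 / 6820.9 = 2.28% ≈ 2.3%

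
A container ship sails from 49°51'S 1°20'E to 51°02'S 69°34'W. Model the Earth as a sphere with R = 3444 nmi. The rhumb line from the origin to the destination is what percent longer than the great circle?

Great circle: σ = 0.7569 rad → d_gc = Rσ = 2606.7 nmi
Rhumb: Δφ = -0.0207, Δλ = -1.2374, Δψ = -0.0324, q = Δφ/Δψ = 0.6368 → d_rh = R√(Δφ²+q²Δλ²) = 2714.9 nmi
Excess = (2714.9 − 2606.7) / 2606.7 = 108.2 / 2606.7 = 4.151% ≈ 4.2%

4.2%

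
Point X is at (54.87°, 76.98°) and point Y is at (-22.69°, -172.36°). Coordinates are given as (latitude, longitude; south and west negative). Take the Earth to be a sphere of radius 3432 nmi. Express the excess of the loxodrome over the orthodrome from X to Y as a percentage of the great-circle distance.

Great circle: σ = 2.0976 rad → d_gc = Rσ = 7199.0 nmi
Rhumb: Δφ = -1.3537, Δλ = +1.9314, Δψ = -1.5571, q = Δφ/Δψ = 0.8694 → d_rh = R√(Δφ²+q²Δλ²) = 7402.1 nmi
Excess = (7402.1 − 7199.0) / 7199.0 = 203.1 / 7199.0 = 2.82% ≈ 2.8%

2.8%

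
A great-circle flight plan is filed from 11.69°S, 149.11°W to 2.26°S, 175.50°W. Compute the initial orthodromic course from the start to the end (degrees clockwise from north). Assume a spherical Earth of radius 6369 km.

287.8°

N = sin Δλ·cos φ₂ = -0.4441;  D = cos φ₁ sin φ₂ − sin φ₁ cos φ₂ cos Δλ = +0.1427
initial course = atan2(N, D) = 287.82°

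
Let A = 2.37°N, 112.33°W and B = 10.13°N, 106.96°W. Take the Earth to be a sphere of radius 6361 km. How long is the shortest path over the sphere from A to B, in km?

1045 km

cos σ = sin φ₁ sin φ₂ + cos φ₁ cos φ₂ cos Δλ
      = sin(2.37°)sin(10.13°) + cos(2.37°)cos(10.13°)cos(5.37°) = 0.9865
σ = 9.416° → d = Rσ = 6361·0.16435 = 1045 km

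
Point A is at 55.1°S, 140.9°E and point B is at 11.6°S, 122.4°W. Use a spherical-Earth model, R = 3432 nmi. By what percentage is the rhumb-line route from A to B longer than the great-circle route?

Great circle: σ = 1.4711 rad → d_gc = Rσ = 5048.8 nmi
Rhumb: Δφ = +0.7592, Δλ = +1.6877, Δψ = +0.9534, q = Δφ/Δψ = 0.7963 → d_rh = R√(Δφ²+q²Δλ²) = 5297.5 nmi
Excess = (5297.5 − 5048.8) / 5048.8 = 248.7 / 5048.8 = 4.93% ≈ 4.9%

4.9%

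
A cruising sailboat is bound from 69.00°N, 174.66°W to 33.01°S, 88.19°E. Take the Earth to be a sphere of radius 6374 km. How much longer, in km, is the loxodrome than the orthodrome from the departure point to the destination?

413 km

Great circle: cos σ = sin φ₁ sin φ₂ + cos φ₁ cos φ₂ cos Δλ,  σ = 2.1484 rad → d_gc = 13693.8 km
Rhumb line: Δψ = -2.2965, q = Δφ/Δψ = 0.7753, d_rh = R√(Δφ²+q²Δλ²) = 14106.4 km
Excess = 14106.4 − 13693.8 = 412.6 ≈ 413 km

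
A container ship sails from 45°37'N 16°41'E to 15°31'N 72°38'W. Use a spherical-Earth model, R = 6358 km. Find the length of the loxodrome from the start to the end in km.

Δψ = ln[tan(π/4+φ₂/2)/tan(π/4+φ₁/2)] = -0.6225;  Δφ = -0.5253 rad,  Δλ = -1.5589 rad
q = Δφ/Δψ = 0.8439
d = R·√(Δφ² + q²Δλ²) = 6358·1.41661 = 9007 km

9007 km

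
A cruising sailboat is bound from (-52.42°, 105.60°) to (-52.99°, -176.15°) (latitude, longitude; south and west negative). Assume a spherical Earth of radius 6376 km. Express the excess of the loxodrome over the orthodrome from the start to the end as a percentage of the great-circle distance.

5.5%

Great circle: σ = 0.7847 rad → d_gc = Rσ = 5003.3 km
Rhumb: Δφ = -0.0099, Δλ = +1.3657, Δψ = -0.0164, q = Δφ/Δψ = 0.6059 → d_rh = R√(Δφ²+q²Δλ²) = 5276.5 km
Excess = (5276.5 − 5003.3) / 5003.3 = 273.2 / 5003.3 = 5.46% ≈ 5.5%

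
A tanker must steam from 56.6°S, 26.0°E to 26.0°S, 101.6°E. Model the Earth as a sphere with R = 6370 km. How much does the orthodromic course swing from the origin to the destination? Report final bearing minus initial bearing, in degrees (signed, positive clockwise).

-55.9°

Initial bearing θ₁ = atan2(sin Δλ cos φ₂, cos φ₁ sin φ₂ − sin φ₁ cos φ₂ cos Δλ) = 93.60°
Final bearing θ₂ = (initial bearing from the destination back to the start) + 180° = 37.68°
Δθ = θ₂ − θ₁ = -55.9°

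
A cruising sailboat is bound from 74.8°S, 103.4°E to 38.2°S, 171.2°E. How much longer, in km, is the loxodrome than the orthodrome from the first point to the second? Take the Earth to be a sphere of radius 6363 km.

Great circle: cos σ = sin φ₁ sin φ₂ + cos φ₁ cos φ₂ cos Δλ,  σ = 0.8303 rad → d_gc = 5283.4 km
Rhumb line: Δψ = +1.2918, q = Δφ/Δψ = 0.4945, d_rh = R√(Δφ²+q²Δλ²) = 5512.3 km
Excess = 5512.3 − 5283.4 = 228.9 ≈ 229 km

229 km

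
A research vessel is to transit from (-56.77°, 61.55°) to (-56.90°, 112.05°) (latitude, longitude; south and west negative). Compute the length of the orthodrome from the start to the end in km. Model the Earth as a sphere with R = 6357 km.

Haversine: a = sin²(Δφ/2)+cos φ₁ cos φ₂ sin²(Δλ/2) = 0.05446;  σ = 2·atan2(√a,√(1−a))
σ = 26.990° → d = Rσ = 6357·0.47106 = 2995 km

2995 km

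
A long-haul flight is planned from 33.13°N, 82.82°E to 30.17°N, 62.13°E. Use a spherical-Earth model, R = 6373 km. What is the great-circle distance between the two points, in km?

cos σ = sin φ₁ sin φ₂ + cos φ₁ cos φ₂ cos Δλ
      = sin(33.13°)sin(30.17°) + cos(33.13°)cos(30.17°)cos(-20.69°) = 0.9520
σ = 17.829° → d = Rσ = 6373·0.31118 = 1983 km

1983 km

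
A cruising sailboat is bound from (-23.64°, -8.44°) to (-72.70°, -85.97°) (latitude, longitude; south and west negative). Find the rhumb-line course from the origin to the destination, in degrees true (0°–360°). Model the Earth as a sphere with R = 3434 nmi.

Δψ = ln[tan(π/4+φ₂/2)/tan(π/4+φ₁/2)] = -1.4582
Δλ = -1.3532 rad (taken the short way round)
course = atan2(Δλ, Δψ) = 222.86°

222.9°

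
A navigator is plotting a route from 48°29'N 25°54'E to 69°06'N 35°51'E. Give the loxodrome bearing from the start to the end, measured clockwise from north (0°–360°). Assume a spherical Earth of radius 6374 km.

13.6°

Δψ = ln[tan(π/4+φ₂/2)/tan(π/4+φ₁/2)] = +0.7203
Δλ = +0.1737 rad (taken the short way round)
course = atan2(Δλ, Δψ) = 13.55°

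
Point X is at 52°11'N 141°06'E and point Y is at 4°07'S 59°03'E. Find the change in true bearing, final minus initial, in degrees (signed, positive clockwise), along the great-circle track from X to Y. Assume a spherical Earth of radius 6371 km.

-43.8°

At departure: θ₁ = atan2(sin Δλ cos φ₂, cos φ₁ sin φ₂ − sin φ₁ cos φ₂ cos Δλ) = 261.20°
At arrival: θ₂ = atan2(sin Δλ cos φ₁, −cos φ₂ sin φ₁ + sin φ₂ cos φ₁ cos Δλ) = 217.41°
Δθ = θ₂ − θ₁ = -43.8°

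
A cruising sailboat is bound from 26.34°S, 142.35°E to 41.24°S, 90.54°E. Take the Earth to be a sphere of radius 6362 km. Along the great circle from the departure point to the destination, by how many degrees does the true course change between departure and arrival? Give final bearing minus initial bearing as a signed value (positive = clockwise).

Initial bearing θ₁ = atan2(sin Δλ cos φ₂, cos φ₁ sin φ₂ − sin φ₁ cos φ₂ cos Δλ) = 236.95°
Final bearing θ₂ = (initial bearing from the destination back to the start) + 180° = 267.43°
Δθ = θ₂ − θ₁ = +30.5°

+30.5°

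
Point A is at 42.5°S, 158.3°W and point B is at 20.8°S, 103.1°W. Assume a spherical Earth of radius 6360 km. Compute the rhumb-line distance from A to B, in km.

Rhumb course C = atan2(Δλ, Δψ) with Δψ = ln[tan(π/4+φ₂/2)/tan(π/4+φ₁/2)] = +0.4497, Δλ = +0.9634 → C = 64.98°
d = R·|Δφ| / |cos C| = 6360·0.37874 / 0.42295 = 5695 km

5695 km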